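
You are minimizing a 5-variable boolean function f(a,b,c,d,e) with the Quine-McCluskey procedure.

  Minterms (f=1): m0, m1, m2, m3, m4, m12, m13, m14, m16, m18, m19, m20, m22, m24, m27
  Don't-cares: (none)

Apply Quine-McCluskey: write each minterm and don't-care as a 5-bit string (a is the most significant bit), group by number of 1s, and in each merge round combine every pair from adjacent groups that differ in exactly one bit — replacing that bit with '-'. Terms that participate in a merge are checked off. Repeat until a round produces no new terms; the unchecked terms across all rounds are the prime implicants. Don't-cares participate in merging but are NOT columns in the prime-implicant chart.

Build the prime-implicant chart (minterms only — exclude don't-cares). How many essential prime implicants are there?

[col 0] 00000*, 00001*, 00010*, 00011*, 00100*, 01100*, 01101*, 01110*, 10000*, 10010*, 10011*, 10100*, 10110*, 11000*, 11011*
[col 1] -0000*, -0010*, -0011*, -0100*, 0-100, 00-00*, 000-0*, 000-1*, 0000-*, 0001-*, 011-0, 0110-, 1-000, 1-011, 10-00*, 10-10*, 100-0*, 1001-*, 101-0*
[col 2] -0-00, -00-0, -001-, 000--, 10--0
Prime implicants: -0-00, -00-0, -001-, 0-100, 000--, 011-0, 0110-, 1-000, 1-011, 10--0
PI chart (minterm → PIs covering it):
  0 | -0-00,-00-0,000--
  1 | 000--  (sole → essential)
  2 | -00-0,-001-,000--
  3 | -001-,000--
  4 | -0-00,0-100
  12 | 0-100,011-0,0110-
  13 | 0110-  (sole → essential)
  14 | 011-0  (sole → essential)
  16 | -0-00,-00-0,1-000,10--0
  18 | -00-0,-001-,10--0
  19 | -001-,1-011
  20 | -0-00,10--0
  22 | 10--0  (sole → essential)
  24 | 1-000  (sole → essential)
  27 | 1-011  (sole → essential)
Essential prime implicants: 000--, 011-0, 0110-, 1-000, 1-011, 10--0

6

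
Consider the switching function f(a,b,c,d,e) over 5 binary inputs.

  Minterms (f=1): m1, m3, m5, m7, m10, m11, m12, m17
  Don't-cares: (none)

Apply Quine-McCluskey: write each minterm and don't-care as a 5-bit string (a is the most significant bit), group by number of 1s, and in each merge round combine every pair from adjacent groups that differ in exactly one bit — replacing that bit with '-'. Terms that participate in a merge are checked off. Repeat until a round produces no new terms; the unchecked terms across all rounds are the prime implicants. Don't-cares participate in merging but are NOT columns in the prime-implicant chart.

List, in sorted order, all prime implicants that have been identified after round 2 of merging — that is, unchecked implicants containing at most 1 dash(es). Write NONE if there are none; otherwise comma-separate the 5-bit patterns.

Round 0: 00001✓ 00011✓ 00101✓ 00111✓ 01010✓ 01011✓ 01100 10001✓
Round 1: -0001 0-011 00-01✓ 00-11✓ 000-1✓ 001-1✓ 0101-
Round 2: 00--1
PIs = {-0001, 0-011, 00--1, 0101-, 01100}

-0001, 0-011, 0101-, 01100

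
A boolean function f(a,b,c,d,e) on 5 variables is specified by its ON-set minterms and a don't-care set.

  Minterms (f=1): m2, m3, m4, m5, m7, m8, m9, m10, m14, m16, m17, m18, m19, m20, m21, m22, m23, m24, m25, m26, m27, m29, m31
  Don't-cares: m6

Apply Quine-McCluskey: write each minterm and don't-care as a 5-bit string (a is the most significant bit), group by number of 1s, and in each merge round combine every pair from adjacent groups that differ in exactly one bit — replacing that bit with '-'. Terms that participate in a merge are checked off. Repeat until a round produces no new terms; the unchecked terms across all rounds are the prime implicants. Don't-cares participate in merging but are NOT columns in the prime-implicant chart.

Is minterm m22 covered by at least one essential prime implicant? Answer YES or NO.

[col 0] 00010*, 00011*, 00100*, 00101*, 00110*, 00111*, 01000*, 01001*, 01010*, 01110*, 10000*, 10001*, 10010*, 10011*, 10100*, 10101*, 10110*, 10111*, 11000*, 11001*, 11010*, 11011*, 11101*, 11111*
[col 1] -0010*, -0011*, -0100*, -0101*, -0110*, -0111*, -1000*, -1001*, -1010*, 0-010*, 0-110*, 00-10*, 00-11*, 0001-*, 001-0*, 001-1*, 0010-*, 0011-*, 01-10*, 010-0*, 0100-*, 1-000*, 1-001*, 1-010*, 1-011*, 1-101*, 1-111*, 10-00*, 10-01*, 10-10*, 10-11*, 100-0*, 100-1*, 1000-*, 1001-*, 101-0*, 101-1*, 1010-*, 1011-*, 11-01*, 11-11*, 110-0*, 110-1*, 1100-*, 1101-*, 111-1*
[col 2] --010, -0-10*, -0-11*, -001-*, -01-0*, -01-1*, -010-*, -011-*, -10-0, -100-, 0--10, 00-1-*, 001--*, 1--01*, 1--11*, 1-0-0*, 1-0-1*, 1-00-*, 1-01-*, 1-1-1*, 10--0*, 10--1*, 10-0-*, 10-1-*, 100--*, 101--*, 11--1*, 110--*
[col 3] -0-1-, -01--, 1---1, 1-0--, 10---
Prime implicants: --010, -0-1-, -01--, -10-0, -100-, 0--10, 1---1, 1-0--, 10---
PI chart (minterm → PIs covering it):
  2 | --010,-0-1-,0--10
  3 | -0-1-  (sole → essential)
  4 | -01--  (sole → essential)
  5 | -01--  (sole → essential)
  7 | -0-1-,-01--
  8 | -10-0,-100-
  9 | -100-  (sole → essential)
  10 | --010,-10-0,0--10
  14 | 0--10  (sole → essential)
  16 | 1-0--,10---
  17 | 1---1,1-0--,10---
  18 | --010,-0-1-,1-0--,10---
  19 | -0-1-,1---1,1-0--,10---
  20 | -01--,10---
  21 | -01--,1---1,10---
  22 | -0-1-,-01--,10---
  23 | -0-1-,-01--,1---1,10---
  24 | -10-0,-100-,1-0--
  25 | -100-,1---1,1-0--
  26 | --010,-10-0,1-0--
  27 | 1---1,1-0--
  29 | 1---1  (sole → essential)
  31 | 1---1  (sole → essential)
Essential prime implicants: -0-1-, -01--, -100-, 0--10, 1---1

YES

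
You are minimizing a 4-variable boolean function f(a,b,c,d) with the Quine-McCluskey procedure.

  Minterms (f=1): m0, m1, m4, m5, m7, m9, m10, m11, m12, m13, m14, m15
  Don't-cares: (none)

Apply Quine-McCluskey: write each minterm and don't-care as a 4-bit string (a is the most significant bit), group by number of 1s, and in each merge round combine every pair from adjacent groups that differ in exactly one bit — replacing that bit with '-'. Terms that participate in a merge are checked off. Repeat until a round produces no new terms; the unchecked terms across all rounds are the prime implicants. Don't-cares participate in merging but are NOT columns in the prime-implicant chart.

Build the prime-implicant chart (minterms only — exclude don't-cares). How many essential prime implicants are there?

3

[col 0] 0000*, 0001*, 0100*, 0101*, 0111*, 1001*, 1010*, 1011*, 1100*, 1101*, 1110*, 1111*
[col 1] -001*, -100*, -101*, -111*, 0-00*, 0-01*, 000-*, 01-1*, 010-*, 1-01*, 1-10*, 1-11*, 10-1*, 101-*, 11-0*, 11-1*, 110-*, 111-*
[col 2] --01, -1-1, -10-, 0-0-, 1--1, 1-1-, 11--
Prime implicants: --01, -1-1, -10-, 0-0-, 1--1, 1-1-, 11--
PI chart (minterm → PIs covering it):
  0 | 0-0-  (sole → essential)
  1 | --01,0-0-
  4 | -10-,0-0-
  5 | --01,-1-1,-10-,0-0-
  7 | -1-1  (sole → essential)
  9 | --01,1--1
  10 | 1-1-  (sole → essential)
  11 | 1--1,1-1-
  12 | -10-,11--
  13 | --01,-1-1,-10-,1--1,11--
  14 | 1-1-,11--
  15 | -1-1,1--1,1-1-,11--
Essential prime implicants: -1-1, 0-0-, 1-1-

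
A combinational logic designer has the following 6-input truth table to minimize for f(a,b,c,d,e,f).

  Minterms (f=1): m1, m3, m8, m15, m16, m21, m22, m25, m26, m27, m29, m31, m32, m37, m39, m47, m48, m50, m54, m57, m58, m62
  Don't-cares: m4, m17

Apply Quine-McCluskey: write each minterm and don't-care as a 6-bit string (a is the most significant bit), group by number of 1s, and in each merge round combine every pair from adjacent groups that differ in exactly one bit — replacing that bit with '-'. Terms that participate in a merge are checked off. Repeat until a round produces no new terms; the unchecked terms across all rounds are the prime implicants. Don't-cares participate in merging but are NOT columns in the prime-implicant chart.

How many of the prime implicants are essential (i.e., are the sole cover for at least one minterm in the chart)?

8

size-2^0 implicants → 000001(✓)  000011(✓)  000100  001000  001111(✓)  010000(✓)  010001(✓)  010101(✓)  010110(✓)  011001(✓)  011010(✓)  011011(✓)  011101(✓)  011111(✓)  100000(✓)  100101(✓)  100111(✓)  101111(✓)  110000(✓)  110010(✓)  110110(✓)  111001(✓)  111010(✓)  111110(✓)
size-2^1 implicants → -01111  -10000  -10110  -11001  -11010  0-0001  0-1111  0000-1  01-001(✓)  01-101(✓)  010-01(✓)  01000-  011-01(✓)  011-11(✓)  0110-1(✓)  01101-  0111-1(✓)  1-0000  10-111  1001-1  11-010(✓)  11-110(✓)  110-10(✓)  1100-0  111-10(✓)
size-2^2 implicants → 01--01  011--1  11--10
Unchecked terms (primes): -01111, -10000, -10110, -11001, -11010, 0-0001, 0-1111, 0000-1, 000100, 001000, 01--01, 01000-, 011--1, 01101-, 1-0000, 10-111, 1001-1, 11--10, 1100-0
Minterm coverage:
  m1 ⊆ 0-0001,0000-1
  m3 ⊆ 0000-1 [E]
  m8 ⊆ 001000 [E]
  m15 ⊆ -01111,0-1111
  m16 ⊆ -10000,01000-
  m21 ⊆ 01--01 [E]
  m22 ⊆ -10110 [E]
  m25 ⊆ -11001,01--01,011--1
  m26 ⊆ -11010,01101-
  m27 ⊆ 011--1,01101-
  m29 ⊆ 01--01,011--1
  m31 ⊆ 0-1111,011--1
  m32 ⊆ 1-0000 [E]
  m37 ⊆ 1001-1 [E]
  m39 ⊆ 10-111,1001-1
  m47 ⊆ -01111,10-111
  m48 ⊆ -10000,1-0000,1100-0
  m50 ⊆ 11--10,1100-0
  m54 ⊆ -10110,11--10
  m57 ⊆ -11001 [E]
  m58 ⊆ -11010,11--10
  m62 ⊆ 11--10 [E]
E = {-10110, -11001, 0000-1, 001000, 01--01, 1-0000, 1001-1, 11--10}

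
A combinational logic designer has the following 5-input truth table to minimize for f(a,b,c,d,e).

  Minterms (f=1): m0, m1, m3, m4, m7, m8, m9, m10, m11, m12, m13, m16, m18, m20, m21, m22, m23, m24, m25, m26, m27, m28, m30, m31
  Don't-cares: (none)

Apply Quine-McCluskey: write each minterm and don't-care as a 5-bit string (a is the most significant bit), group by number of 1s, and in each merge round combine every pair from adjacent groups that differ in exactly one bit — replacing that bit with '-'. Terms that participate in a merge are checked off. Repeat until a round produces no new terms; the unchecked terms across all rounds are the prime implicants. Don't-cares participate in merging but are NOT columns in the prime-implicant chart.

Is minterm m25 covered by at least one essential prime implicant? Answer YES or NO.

[col 0] 00000*, 00001*, 00011*, 00100*, 00111*, 01000*, 01001*, 01010*, 01011*, 01100*, 01101*, 10000*, 10010*, 10100*, 10101*, 10110*, 10111*, 11000*, 11001*, 11010*, 11011*, 11100*, 11110*, 11111*
[col 1] -0000*, -0100*, -0111, -1000*, -1001*, -1010*, -1011*, -1100*, 0-000*, 0-001*, 0-011*, 0-100*, 00-00*, 00-11, 000-1*, 0000-*, 01-00*, 01-01*, 010-0*, 010-1*, 0100-*, 0101-*, 0110-*, 1-000*, 1-010*, 1-100*, 1-110*, 1-111*, 10-00*, 10-10*, 100-0*, 101-0*, 101-1*, 1010-*, 1011-*, 11-00*, 11-10*, 11-11*, 110-0*, 110-1*, 1100-*, 1101-*, 111-0*, 1111-*
[col 2] --000*, --100*, -0-00*, -1-00*, -10-0*, -10-1*, -100-*, -101-*, 0--00*, 0-0-1, 0-00-, 01-0-, 010--*, 1--00*, 1--10*, 1-0-0*, 1-1-0*, 1-11-, 10--0*, 101--, 11--0*, 11-1-, 110--*
[col 3] ---00, -10--, 1---0
Prime implicants: ---00, -0111, -10--, 0-0-1, 0-00-, 00-11, 01-0-, 1---0, 1-11-, 101--, 11-1-
PI chart (minterm → PIs covering it):
  0 | ---00,0-00-
  1 | 0-0-1,0-00-
  3 | 0-0-1,00-11
  4 | ---00  (sole → essential)
  7 | -0111,00-11
  8 | ---00,-10--,0-00-,01-0-
  9 | -10--,0-0-1,0-00-,01-0-
  10 | -10--  (sole → essential)
  11 | -10--,0-0-1
  12 | ---00,01-0-
  13 | 01-0-  (sole → essential)
  16 | ---00,1---0
  18 | 1---0  (sole → essential)
  20 | ---00,1---0,101--
  21 | 101--  (sole → essential)
  22 | 1---0,1-11-,101--
  23 | -0111,1-11-,101--
  24 | ---00,-10--,1---0
  25 | -10--  (sole → essential)
  26 | -10--,1---0,11-1-
  27 | -10--,11-1-
  28 | ---00,1---0
  30 | 1---0,1-11-,11-1-
  31 | 1-11-,11-1-
Essential prime implicants: ---00, -10--, 01-0-, 1---0, 101--

YES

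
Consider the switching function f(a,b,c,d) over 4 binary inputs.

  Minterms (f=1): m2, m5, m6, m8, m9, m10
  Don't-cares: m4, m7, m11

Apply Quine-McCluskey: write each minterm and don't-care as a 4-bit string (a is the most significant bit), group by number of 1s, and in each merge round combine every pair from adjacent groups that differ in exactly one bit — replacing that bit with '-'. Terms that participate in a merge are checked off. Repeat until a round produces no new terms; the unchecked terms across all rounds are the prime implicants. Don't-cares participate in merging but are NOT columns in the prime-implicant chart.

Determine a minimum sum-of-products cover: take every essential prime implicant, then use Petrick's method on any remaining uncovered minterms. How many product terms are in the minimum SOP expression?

3

[col 0] 0010*, 0100*, 0101*, 0110*, 0111*, 1000*, 1001*, 1010*, 1011*
[col 1] -010, 0-10, 01-0*, 01-1*, 010-*, 011-*, 10-0*, 10-1*, 100-*, 101-*
[col 2] 01--, 10--
Prime implicants: -010, 0-10, 01--, 10--
PI chart (minterm → PIs covering it):
  2 | -010,0-10
  5 | 01--  (sole → essential)
  6 | 0-10,01--
  8 | 10--  (sole → essential)
  9 | 10--  (sole → essential)
  10 | -010,10--
Essential prime implicants: 01--, 10--
Petrick residual → -010
Minimum SOP uses 3 PIs: b'cd' + a'b + ab'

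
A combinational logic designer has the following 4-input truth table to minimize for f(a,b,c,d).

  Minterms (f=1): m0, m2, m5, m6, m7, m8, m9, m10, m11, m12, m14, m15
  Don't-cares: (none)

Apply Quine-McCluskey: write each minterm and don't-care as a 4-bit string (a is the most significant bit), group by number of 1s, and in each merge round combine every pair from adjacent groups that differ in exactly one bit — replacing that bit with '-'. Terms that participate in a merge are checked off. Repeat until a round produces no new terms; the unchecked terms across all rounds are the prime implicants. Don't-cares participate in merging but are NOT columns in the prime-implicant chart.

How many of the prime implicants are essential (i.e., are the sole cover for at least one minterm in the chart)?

4

[col 0] 0000*, 0010*, 0101*, 0110*, 0111*, 1000*, 1001*, 1010*, 1011*, 1100*, 1110*, 1111*
[col 1] -000*, -010*, -110*, -111*, 0-10*, 00-0*, 01-1, 011-*, 1-00*, 1-10*, 1-11*, 10-0*, 10-1*, 100-*, 101-*, 11-0*, 111-*
[col 2] --10, -0-0, -11-, 1--0, 1-1-, 10--
Prime implicants: --10, -0-0, -11-, 01-1, 1--0, 1-1-, 10--
PI chart (minterm → PIs covering it):
  0 | -0-0  (sole → essential)
  2 | --10,-0-0
  5 | 01-1  (sole → essential)
  6 | --10,-11-
  7 | -11-,01-1
  8 | -0-0,1--0,10--
  9 | 10--  (sole → essential)
  10 | --10,-0-0,1--0,1-1-,10--
  11 | 1-1-,10--
  12 | 1--0  (sole → essential)
  14 | --10,-11-,1--0,1-1-
  15 | -11-,1-1-
Essential prime implicants: -0-0, 01-1, 1--0, 10--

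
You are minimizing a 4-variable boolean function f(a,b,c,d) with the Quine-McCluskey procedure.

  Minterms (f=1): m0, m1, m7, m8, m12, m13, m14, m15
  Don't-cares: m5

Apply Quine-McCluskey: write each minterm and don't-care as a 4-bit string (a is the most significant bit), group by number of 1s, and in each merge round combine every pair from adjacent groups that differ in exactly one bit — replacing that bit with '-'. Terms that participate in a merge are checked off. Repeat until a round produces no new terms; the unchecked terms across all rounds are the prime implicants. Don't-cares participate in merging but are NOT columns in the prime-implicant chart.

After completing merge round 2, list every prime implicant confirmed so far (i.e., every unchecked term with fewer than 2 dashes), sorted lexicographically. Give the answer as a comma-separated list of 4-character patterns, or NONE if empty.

size-2^0 implicants → 0000(✓)  0001(✓)  0101(✓)  0111(✓)  1000(✓)  1100(✓)  1101(✓)  1110(✓)  1111(✓)
size-2^1 implicants → -000  -101(✓)  -111(✓)  0-01  000-  01-1(✓)  1-00  11-0(✓)  11-1(✓)  110-(✓)  111-(✓)
size-2^2 implicants → -1-1  11--
Unchecked terms (primes): -000, -1-1, 0-01, 000-, 1-00, 11--

-000, 0-01, 000-, 1-00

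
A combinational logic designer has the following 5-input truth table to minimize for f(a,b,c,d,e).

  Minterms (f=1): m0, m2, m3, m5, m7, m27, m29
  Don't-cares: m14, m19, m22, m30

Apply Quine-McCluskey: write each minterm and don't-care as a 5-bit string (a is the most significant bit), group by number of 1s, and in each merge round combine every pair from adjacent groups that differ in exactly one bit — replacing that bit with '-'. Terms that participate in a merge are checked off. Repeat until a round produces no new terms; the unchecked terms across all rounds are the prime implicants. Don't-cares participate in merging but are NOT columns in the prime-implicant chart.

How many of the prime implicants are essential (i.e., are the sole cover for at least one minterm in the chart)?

Round 0: 00000✓ 00010✓ 00011✓ 00101✓ 00111✓ 01110✓ 10011✓ 10110✓ 11011✓ 11101 11110✓
Round 1: -0011 -1110 00-11 000-0 0001- 001-1 1-011 1-110
PIs = {-0011, -1110, 00-11, 000-0, 0001-, 001-1, 1-011, 1-110, 11101}
Coverage chart:
  m0: 000-0 ←essential
  m2: 000-0,0001-
  m3: -0011,00-11,0001-
  m5: 001-1 ←essential
  m7: 00-11,001-1
  m27: 1-011 ←essential
  m29: 11101 ←essential
Essential: 000-0, 001-1, 1-011, 11101

4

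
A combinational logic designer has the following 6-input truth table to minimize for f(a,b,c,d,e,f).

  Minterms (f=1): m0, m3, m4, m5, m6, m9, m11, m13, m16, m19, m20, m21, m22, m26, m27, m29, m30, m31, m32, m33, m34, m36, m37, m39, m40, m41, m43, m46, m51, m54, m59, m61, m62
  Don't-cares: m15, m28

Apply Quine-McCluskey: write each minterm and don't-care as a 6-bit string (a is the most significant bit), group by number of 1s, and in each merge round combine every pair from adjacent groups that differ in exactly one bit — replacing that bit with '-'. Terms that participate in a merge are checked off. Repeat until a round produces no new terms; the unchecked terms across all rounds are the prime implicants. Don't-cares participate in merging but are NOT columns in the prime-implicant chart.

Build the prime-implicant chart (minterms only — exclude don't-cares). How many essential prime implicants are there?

Round 0: 000000✓ 000011✓ 000100✓ 000101✓ 000110✓ 001001✓ 001011✓ 001101✓ 001111✓ 010000✓ 010011✓ 010100✓ 010101✓ 010110✓ 011010✓ 011011✓ 011100✓ 011101✓ 011110✓ 011111✓ 100000✓ 100001✓ 100010✓ 100100✓ 100101✓ 100111✓ 101000✓ 101001✓ 101011✓ 101110✓ 110011✓ 110110✓ 111011✓ 111101✓ 111110✓
Round 1: -00000✓ -00100✓ -00101✓ -01001✓ -01011✓ -10011✓ -10110✓ -11011✓ -11101 -11110✓ 0-0000✓ 0-0011✓ 0-0100✓ 0-0101✓ 0-0110✓ 0-1011✓ 0-1101✓ 0-1111✓ 00-011✓ 00-101✓ 000-00✓ 0001-0✓ 00010-✓ 001-01✓ 001-11✓ 0010-1✓ 0011-1✓ 01-011✓ 01-100✓ 01-101✓ 01-110✓ 010-00✓ 0101-0✓ 01010-✓ 011-10✓ 011-11✓ 01101-✓ 0111-0✓ 0111-1✓ 01110-✓ 01111-✓ 1-1011✓ 1-1110 10-000✓ 10-001✓ 100-00✓ 100-01✓ 1000-0 10000-✓ 1001-1 10010-✓ 1010-1✓ 10100-✓ 11-011✓ 11-110✓
Round 2: --1011 -00-00 -0010- -010-1 -1-011 -1-110 0--011 0--101 0-0-00 0-01-0 0-010- 0-1-11 0-11-1 001--1 01-1-0 01-10- 011-1- 0111-- 10-00- 100-0-
PIs = {--1011, -00-00, -0010-, -010-1, -1-011, -1-110, -11101, 0--011, 0--101, 0-0-00, 0-01-0, 0-010-, 0-1-11, 0-11-1, 001--1, 01-1-0, 01-10-, 011-1-, 0111--, 1-1110, 10-00-, 100-0-, 1000-0, 1001-1}
Coverage chart:
  m0: -00-00,0-0-00
  m3: 0--011 ←essential
  m4: -00-00,-0010-,0-0-00,0-01-0,0-010-
  m5: -0010-,0--101,0-010-
  m6: 0-01-0 ←essential
  m9: -010-1,001--1
  m11: --1011,-010-1,0--011,0-1-11,001--1
  m13: 0--101,0-11-1,001--1
  m16: 0-0-00 ←essential
  m19: -1-011,0--011
  m20: 0-0-00,0-01-0,0-010-,01-1-0,01-10-
  m21: 0--101,0-010-,01-10-
  m22: -1-110,0-01-0,01-1-0
  m26: 011-1- ←essential
  m27: --1011,-1-011,0--011,0-1-11,011-1-
  m29: -11101,0--101,0-11-1,01-10-,0111--
  m30: -1-110,01-1-0,011-1-,0111--
  m31: 0-1-11,0-11-1,011-1-,0111--
  m32: -00-00,10-00-,100-0-,1000-0
  m33: 10-00-,100-0-
  m34: 1000-0 ←essential
  m36: -00-00,-0010-,100-0-
  m37: -0010-,100-0-,1001-1
  m39: 1001-1 ←essential
  m40: 10-00- ←essential
  m41: -010-1,10-00-
  m43: --1011,-010-1
  m46: 1-1110 ←essential
  m51: -1-011 ←essential
  m54: -1-110 ←essential
  m59: --1011,-1-011
  m61: -11101 ←essential
  m62: -1-110,1-1110
Essential: -1-011, -1-110, -11101, 0--011, 0-0-00, 0-01-0, 011-1-, 1-1110, 10-00-, 1000-0, 1001-1

11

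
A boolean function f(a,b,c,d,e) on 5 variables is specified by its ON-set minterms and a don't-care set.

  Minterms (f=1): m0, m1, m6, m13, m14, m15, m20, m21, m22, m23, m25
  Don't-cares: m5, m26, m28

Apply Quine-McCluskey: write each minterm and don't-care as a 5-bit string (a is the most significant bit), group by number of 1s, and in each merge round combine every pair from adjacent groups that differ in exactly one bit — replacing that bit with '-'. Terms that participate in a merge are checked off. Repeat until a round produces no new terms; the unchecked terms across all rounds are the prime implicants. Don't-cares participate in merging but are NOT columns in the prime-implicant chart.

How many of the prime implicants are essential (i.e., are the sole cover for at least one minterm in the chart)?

size-2^0 implicants → 00000(✓)  00001(✓)  00101(✓)  00110(✓)  01101(✓)  01110(✓)  01111(✓)  10100(✓)  10101(✓)  10110(✓)  10111(✓)  11001  11010  11100(✓)
size-2^1 implicants → -0101  -0110  0-101  0-110  00-01  0000-  011-1  0111-  1-100  101-0(✓)  101-1(✓)  1010-(✓)  1011-(✓)
size-2^2 implicants → 101--
Unchecked terms (primes): -0101, -0110, 0-101, 0-110, 00-01, 0000-, 011-1, 0111-, 1-100, 101--, 11001, 11010
Minterm coverage:
  m0 ⊆ 0000- [E]
  m1 ⊆ 00-01,0000-
  m6 ⊆ -0110,0-110
  m13 ⊆ 0-101,011-1
  m14 ⊆ 0-110,0111-
  m15 ⊆ 011-1,0111-
  m20 ⊆ 1-100,101--
  m21 ⊆ -0101,101--
  m22 ⊆ -0110,101--
  m23 ⊆ 101-- [E]
  m25 ⊆ 11001 [E]
E = {0000-, 101--, 11001}

3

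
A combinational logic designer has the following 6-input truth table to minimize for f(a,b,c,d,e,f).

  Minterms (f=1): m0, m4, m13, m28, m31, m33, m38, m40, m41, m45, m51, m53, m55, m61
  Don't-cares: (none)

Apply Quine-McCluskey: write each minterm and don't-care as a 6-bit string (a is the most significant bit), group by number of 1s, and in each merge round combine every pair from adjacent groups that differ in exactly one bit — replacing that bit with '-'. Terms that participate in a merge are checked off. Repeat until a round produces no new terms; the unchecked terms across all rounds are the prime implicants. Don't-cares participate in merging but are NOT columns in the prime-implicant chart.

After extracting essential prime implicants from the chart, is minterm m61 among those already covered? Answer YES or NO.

Round 0: 000000✓ 000100✓ 001101✓ 011100 011111 100001✓ 100110 101000✓ 101001✓ 101101✓ 110011✓ 110101✓ 110111✓ 111101✓
Round 1: -01101 000-00 1-1101 10-001 101-01 10100- 11-101 110-11 1101-1
PIs = {-01101, 000-00, 011100, 011111, 1-1101, 10-001, 100110, 101-01, 10100-, 11-101, 110-11, 1101-1}
Coverage chart:
  m0: 000-00 ←essential
  m4: 000-00 ←essential
  m13: -01101 ←essential
  m28: 011100 ←essential
  m31: 011111 ←essential
  m33: 10-001 ←essential
  m38: 100110 ←essential
  m40: 10100- ←essential
  m41: 10-001,101-01,10100-
  m45: -01101,1-1101,101-01
  m51: 110-11 ←essential
  m53: 11-101,1101-1
  m55: 110-11,1101-1
  m61: 1-1101,11-101
Essential: -01101, 000-00, 011100, 011111, 10-001, 100110, 10100-, 110-11

NO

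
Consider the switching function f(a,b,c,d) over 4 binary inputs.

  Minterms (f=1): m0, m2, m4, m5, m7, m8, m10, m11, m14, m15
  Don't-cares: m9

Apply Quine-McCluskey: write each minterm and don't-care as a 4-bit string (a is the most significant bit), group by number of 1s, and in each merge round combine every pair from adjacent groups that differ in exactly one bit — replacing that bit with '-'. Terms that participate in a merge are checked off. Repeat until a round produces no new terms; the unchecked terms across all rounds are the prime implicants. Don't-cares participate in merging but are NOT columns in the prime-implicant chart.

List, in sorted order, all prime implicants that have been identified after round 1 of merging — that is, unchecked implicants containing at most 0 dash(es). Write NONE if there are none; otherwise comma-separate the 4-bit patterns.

[col 0] 0000*, 0010*, 0100*, 0101*, 0111*, 1000*, 1001*, 1010*, 1011*, 1110*, 1111*
[col 1] -000*, -010*, -111, 0-00, 00-0*, 01-1, 010-, 1-10*, 1-11*, 10-0*, 10-1*, 100-*, 101-*, 111-*
[col 2] -0-0, 1-1-, 10--
Prime implicants: -0-0, -111, 0-00, 01-1, 010-, 1-1-, 10--

NONE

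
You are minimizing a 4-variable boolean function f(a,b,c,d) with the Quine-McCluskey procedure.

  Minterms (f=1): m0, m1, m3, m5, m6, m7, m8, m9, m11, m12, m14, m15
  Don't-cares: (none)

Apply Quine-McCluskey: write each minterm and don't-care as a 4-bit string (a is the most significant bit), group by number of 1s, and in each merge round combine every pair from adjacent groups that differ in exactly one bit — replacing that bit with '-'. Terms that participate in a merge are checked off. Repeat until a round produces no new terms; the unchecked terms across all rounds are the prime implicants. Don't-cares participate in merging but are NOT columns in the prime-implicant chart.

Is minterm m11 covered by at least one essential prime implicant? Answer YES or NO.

size-2^0 implicants → 0000(✓)  0001(✓)  0011(✓)  0101(✓)  0110(✓)  0111(✓)  1000(✓)  1001(✓)  1011(✓)  1100(✓)  1110(✓)  1111(✓)
size-2^1 implicants → -000(✓)  -001(✓)  -011(✓)  -110(✓)  -111(✓)  0-01(✓)  0-11(✓)  00-1(✓)  000-(✓)  01-1(✓)  011-(✓)  1-00  1-11(✓)  10-1(✓)  100-(✓)  11-0  111-(✓)
size-2^2 implicants → --11  -0-1  -00-  -11-  0--1
Unchecked terms (primes): --11, -0-1, -00-, -11-, 0--1, 1-00, 11-0
Minterm coverage:
  m0 ⊆ -00- [E]
  m1 ⊆ -0-1,-00-,0--1
  m3 ⊆ --11,-0-1,0--1
  m5 ⊆ 0--1 [E]
  m6 ⊆ -11- [E]
  m7 ⊆ --11,-11-,0--1
  m8 ⊆ -00-,1-00
  m9 ⊆ -0-1,-00-
  m11 ⊆ --11,-0-1
  m12 ⊆ 1-00,11-0
  m14 ⊆ -11-,11-0
  m15 ⊆ --11,-11-
E = {-00-, -11-, 0--1}

NO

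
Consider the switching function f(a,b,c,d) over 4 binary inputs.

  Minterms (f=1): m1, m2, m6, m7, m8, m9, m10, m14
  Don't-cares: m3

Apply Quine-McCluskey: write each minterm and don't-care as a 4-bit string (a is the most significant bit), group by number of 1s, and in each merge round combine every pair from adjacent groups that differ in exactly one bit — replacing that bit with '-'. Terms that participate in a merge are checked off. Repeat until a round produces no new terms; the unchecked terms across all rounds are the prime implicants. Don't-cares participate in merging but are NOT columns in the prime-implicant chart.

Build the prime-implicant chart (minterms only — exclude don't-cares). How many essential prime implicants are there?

2

Round 0: 0001✓ 0010✓ 0011✓ 0110✓ 0111✓ 1000✓ 1001✓ 1010✓ 1110✓
Round 1: -001 -010✓ -110✓ 0-10✓ 0-11✓ 00-1 001-✓ 011-✓ 1-10✓ 10-0 100-
Round 2: --10 0-1-
PIs = {--10, -001, 0-1-, 00-1, 10-0, 100-}
Coverage chart:
  m1: -001,00-1
  m2: --10,0-1-
  m6: --10,0-1-
  m7: 0-1- ←essential
  m8: 10-0,100-
  m9: -001,100-
  m10: --10,10-0
  m14: --10 ←essential
Essential: --10, 0-1-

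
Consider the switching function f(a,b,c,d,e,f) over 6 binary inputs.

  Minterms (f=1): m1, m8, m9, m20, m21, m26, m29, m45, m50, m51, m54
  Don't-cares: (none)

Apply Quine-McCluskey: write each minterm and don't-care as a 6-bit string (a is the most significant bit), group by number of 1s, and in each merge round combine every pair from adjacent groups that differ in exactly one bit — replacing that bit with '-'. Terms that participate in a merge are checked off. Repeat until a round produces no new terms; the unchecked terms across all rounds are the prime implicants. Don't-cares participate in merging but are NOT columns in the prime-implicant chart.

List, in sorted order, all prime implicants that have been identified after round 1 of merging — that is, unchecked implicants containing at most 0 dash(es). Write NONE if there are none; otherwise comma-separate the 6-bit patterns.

[col 0] 000001*, 001000*, 001001*, 010100*, 010101*, 011010, 011101*, 101101, 110010*, 110011*, 110110*
[col 1] 00-001, 00100-, 01-101, 01010-, 110-10, 11001-
Prime implicants: 00-001, 00100-, 01-101, 01010-, 011010, 101101, 110-10, 11001-

011010, 101101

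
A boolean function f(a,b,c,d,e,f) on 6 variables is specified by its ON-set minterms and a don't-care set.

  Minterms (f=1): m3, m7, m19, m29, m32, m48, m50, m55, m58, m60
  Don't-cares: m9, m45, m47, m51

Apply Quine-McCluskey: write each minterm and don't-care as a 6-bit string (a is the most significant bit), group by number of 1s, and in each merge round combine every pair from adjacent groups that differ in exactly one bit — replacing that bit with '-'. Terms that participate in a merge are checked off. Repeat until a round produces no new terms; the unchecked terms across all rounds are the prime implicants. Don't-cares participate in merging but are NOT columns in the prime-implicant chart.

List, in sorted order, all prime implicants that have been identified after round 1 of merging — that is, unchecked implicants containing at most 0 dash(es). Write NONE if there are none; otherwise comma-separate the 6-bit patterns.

Round 0: 000011✓ 000111✓ 001001 010011✓ 011101 100000✓ 101101✓ 101111✓ 110000✓ 110010✓ 110011✓ 110111✓ 111010✓ 111100
Round 1: -10011 0-0011 000-11 1-0000 1011-1 11-010 110-11 1100-0 11001-
PIs = {-10011, 0-0011, 000-11, 001001, 011101, 1-0000, 1011-1, 11-010, 110-11, 1100-0, 11001-, 111100}

001001, 011101, 111100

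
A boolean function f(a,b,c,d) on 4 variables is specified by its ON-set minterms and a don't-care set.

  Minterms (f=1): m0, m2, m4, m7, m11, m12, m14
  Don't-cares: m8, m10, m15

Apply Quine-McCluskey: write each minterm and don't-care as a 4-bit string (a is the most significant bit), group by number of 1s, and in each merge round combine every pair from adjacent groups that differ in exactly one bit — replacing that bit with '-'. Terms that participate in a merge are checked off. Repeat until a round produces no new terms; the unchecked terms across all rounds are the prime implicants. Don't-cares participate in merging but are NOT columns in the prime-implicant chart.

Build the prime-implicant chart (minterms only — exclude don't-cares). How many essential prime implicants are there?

[col 0] 0000*, 0010*, 0100*, 0111*, 1000*, 1010*, 1011*, 1100*, 1110*, 1111*
[col 1] -000*, -010*, -100*, -111, 0-00*, 00-0*, 1-00*, 1-10*, 1-11*, 10-0*, 101-*, 11-0*, 111-*
[col 2] --00, -0-0, 1--0, 1-1-
Prime implicants: --00, -0-0, -111, 1--0, 1-1-
PI chart (minterm → PIs covering it):
  0 | --00,-0-0
  2 | -0-0  (sole → essential)
  4 | --00  (sole → essential)
  7 | -111  (sole → essential)
  11 | 1-1-  (sole → essential)
  12 | --00,1--0
  14 | 1--0,1-1-
Essential prime implicants: --00, -0-0, -111, 1-1-

4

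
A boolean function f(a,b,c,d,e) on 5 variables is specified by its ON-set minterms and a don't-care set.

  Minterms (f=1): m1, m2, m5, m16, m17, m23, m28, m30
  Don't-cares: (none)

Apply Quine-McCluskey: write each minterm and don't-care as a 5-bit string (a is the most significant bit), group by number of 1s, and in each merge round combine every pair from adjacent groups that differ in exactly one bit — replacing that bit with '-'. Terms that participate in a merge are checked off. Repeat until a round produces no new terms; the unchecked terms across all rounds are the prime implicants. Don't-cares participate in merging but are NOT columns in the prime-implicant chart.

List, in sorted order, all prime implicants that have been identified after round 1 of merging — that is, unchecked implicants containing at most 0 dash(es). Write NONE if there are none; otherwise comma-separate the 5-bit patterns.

[col 0] 00001*, 00010, 00101*, 10000*, 10001*, 10111, 11100*, 11110*
[col 1] -0001, 00-01, 1000-, 111-0
Prime implicants: -0001, 00-01, 00010, 1000-, 10111, 111-0

00010, 10111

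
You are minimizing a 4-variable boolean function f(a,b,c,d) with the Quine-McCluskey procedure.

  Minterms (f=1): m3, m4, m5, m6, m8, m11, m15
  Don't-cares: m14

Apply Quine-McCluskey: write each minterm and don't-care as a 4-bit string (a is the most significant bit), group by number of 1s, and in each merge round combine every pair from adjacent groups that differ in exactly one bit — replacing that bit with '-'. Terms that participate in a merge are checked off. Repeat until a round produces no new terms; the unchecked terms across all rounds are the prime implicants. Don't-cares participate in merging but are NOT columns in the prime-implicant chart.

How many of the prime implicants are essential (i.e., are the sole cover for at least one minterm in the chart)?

[col 0] 0011*, 0100*, 0101*, 0110*, 1000, 1011*, 1110*, 1111*
[col 1] -011, -110, 01-0, 010-, 1-11, 111-
Prime implicants: -011, -110, 01-0, 010-, 1-11, 1000, 111-
PI chart (minterm → PIs covering it):
  3 | -011  (sole → essential)
  4 | 01-0,010-
  5 | 010-  (sole → essential)
  6 | -110,01-0
  8 | 1000  (sole → essential)
  11 | -011,1-11
  15 | 1-11,111-
Essential prime implicants: -011, 010-, 1000

3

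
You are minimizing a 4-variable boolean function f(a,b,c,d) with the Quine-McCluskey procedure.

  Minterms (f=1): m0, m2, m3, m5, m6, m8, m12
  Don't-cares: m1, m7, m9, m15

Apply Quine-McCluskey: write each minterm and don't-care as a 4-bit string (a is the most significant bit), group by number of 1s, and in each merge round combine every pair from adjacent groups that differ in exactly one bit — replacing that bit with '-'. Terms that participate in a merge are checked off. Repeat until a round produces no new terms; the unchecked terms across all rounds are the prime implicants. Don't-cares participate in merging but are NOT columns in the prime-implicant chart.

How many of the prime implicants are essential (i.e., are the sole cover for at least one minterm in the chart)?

3

[col 0] 0000*, 0001*, 0010*, 0011*, 0101*, 0110*, 0111*, 1000*, 1001*, 1100*, 1111*
[col 1] -000*, -001*, -111, 0-01*, 0-10*, 0-11*, 00-0*, 00-1*, 000-*, 001-*, 01-1*, 011-*, 1-00, 100-*
[col 2] -00-, 0--1, 0-1-, 00--
Prime implicants: -00-, -111, 0--1, 0-1-, 00--, 1-00
PI chart (minterm → PIs covering it):
  0 | -00-,00--
  2 | 0-1-,00--
  3 | 0--1,0-1-,00--
  5 | 0--1  (sole → essential)
  6 | 0-1-  (sole → essential)
  8 | -00-,1-00
  12 | 1-00  (sole → essential)
Essential prime implicants: 0--1, 0-1-, 1-00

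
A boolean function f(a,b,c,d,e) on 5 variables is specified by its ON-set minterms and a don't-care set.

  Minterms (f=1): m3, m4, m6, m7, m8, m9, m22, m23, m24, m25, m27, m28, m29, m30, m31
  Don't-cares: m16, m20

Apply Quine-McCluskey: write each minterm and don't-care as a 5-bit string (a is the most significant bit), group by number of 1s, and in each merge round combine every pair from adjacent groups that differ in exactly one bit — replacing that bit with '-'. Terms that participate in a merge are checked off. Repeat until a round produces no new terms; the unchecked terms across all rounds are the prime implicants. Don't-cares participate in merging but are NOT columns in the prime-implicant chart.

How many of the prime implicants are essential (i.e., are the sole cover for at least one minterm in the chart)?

4

Round 0: 00011✓ 00100✓ 00110✓ 00111✓ 01000✓ 01001✓ 10000✓ 10100✓ 10110✓ 10111✓ 11000✓ 11001✓ 11011✓ 11100✓ 11101✓ 11110✓ 11111✓
Round 1: -0100✓ -0110✓ -0111✓ -1000✓ -1001✓ 00-11 001-0✓ 0011-✓ 0100-✓ 1-000✓ 1-100✓ 1-110✓ 1-111✓ 10-00✓ 101-0✓ 1011-✓ 11-00✓ 11-01✓ 11-11✓ 110-1✓ 1100-✓ 111-0✓ 111-1✓ 1110-✓ 1111-✓
Round 2: -01-0 -011- -100- 1--00 1-1-0 1-11- 11--1 11-0- 111--
PIs = {-01-0, -011-, -100-, 00-11, 1--00, 1-1-0, 1-11-, 11--1, 11-0-, 111--}
Coverage chart:
  m3: 00-11 ←essential
  m4: -01-0 ←essential
  m6: -01-0,-011-
  m7: -011-,00-11
  m8: -100- ←essential
  m9: -100- ←essential
  m22: -01-0,-011-,1-1-0,1-11-
  m23: -011-,1-11-
  m24: -100-,1--00,11-0-
  m25: -100-,11--1,11-0-
  m27: 11--1 ←essential
  m28: 1--00,1-1-0,11-0-,111--
  m29: 11--1,11-0-,111--
  m30: 1-1-0,1-11-,111--
  m31: 1-11-,11--1,111--
Essential: -01-0, -100-, 00-11, 11--1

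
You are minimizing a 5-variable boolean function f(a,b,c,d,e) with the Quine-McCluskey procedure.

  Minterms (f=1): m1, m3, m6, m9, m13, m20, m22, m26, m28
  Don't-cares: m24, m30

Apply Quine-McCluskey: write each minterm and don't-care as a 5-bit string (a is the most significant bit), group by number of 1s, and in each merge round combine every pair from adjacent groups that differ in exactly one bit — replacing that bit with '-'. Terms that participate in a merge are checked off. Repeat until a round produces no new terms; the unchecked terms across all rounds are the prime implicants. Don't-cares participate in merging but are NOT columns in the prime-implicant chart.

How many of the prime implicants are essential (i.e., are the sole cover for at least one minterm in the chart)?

[col 0] 00001*, 00011*, 00110*, 01001*, 01101*, 10100*, 10110*, 11000*, 11010*, 11100*, 11110*
[col 1] -0110, 0-001, 000-1, 01-01, 1-100*, 1-110*, 101-0*, 11-00*, 11-10*, 110-0*, 111-0*
[col 2] 1-1-0, 11--0
Prime implicants: -0110, 0-001, 000-1, 01-01, 1-1-0, 11--0
PI chart (minterm → PIs covering it):
  1 | 0-001,000-1
  3 | 000-1  (sole → essential)
  6 | -0110  (sole → essential)
  9 | 0-001,01-01
  13 | 01-01  (sole → essential)
  20 | 1-1-0  (sole → essential)
  22 | -0110,1-1-0
  26 | 11--0  (sole → essential)
  28 | 1-1-0,11--0
Essential prime implicants: -0110, 000-1, 01-01, 1-1-0, 11--0

5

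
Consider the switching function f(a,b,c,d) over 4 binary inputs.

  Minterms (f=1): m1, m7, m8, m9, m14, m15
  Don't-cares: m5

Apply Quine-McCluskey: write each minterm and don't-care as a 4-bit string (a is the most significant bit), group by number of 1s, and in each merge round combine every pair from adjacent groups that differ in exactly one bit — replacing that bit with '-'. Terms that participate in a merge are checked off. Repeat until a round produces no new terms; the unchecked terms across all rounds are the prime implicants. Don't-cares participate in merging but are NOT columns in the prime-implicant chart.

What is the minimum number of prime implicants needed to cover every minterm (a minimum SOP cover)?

[col 0] 0001*, 0101*, 0111*, 1000*, 1001*, 1110*, 1111*
[col 1] -001, -111, 0-01, 01-1, 100-, 111-
Prime implicants: -001, -111, 0-01, 01-1, 100-, 111-
PI chart (minterm → PIs covering it):
  1 | -001,0-01
  7 | -111,01-1
  8 | 100-  (sole → essential)
  9 | -001,100-
  14 | 111-  (sole → essential)
  15 | -111,111-
Essential prime implicants: 100-, 111-
Petrick residual → -001, -111
Minimum SOP uses 4 PIs: b'c'd + bcd + ab'c' + abc

4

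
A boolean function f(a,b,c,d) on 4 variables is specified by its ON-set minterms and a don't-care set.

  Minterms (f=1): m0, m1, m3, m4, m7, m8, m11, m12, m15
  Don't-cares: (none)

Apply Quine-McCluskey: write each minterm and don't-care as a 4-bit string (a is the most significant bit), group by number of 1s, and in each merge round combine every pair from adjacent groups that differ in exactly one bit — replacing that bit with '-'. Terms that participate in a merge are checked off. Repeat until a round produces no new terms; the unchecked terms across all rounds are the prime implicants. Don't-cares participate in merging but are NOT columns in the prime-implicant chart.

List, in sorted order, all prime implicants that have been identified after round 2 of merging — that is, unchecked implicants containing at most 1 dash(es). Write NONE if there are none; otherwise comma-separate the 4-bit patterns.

00-1, 000-

Round 0: 0000✓ 0001✓ 0011✓ 0100✓ 0111✓ 1000✓ 1011✓ 1100✓ 1111✓
Round 1: -000✓ -011✓ -100✓ -111✓ 0-00✓ 0-11✓ 00-1 000- 1-00✓ 1-11✓
Round 2: --00 --11
PIs = {--00, --11, 00-1, 000-}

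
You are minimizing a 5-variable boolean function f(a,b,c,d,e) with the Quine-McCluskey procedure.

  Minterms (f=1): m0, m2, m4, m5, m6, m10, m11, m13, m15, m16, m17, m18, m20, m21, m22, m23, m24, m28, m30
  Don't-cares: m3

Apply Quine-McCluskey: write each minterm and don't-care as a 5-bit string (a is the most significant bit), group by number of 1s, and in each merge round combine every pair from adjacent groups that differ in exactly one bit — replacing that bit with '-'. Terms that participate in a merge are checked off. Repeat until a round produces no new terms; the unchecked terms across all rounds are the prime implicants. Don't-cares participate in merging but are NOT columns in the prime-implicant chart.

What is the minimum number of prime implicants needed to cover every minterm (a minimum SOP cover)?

8

size-2^0 implicants → 00000(✓)  00010(✓)  00011(✓)  00100(✓)  00101(✓)  00110(✓)  01010(✓)  01011(✓)  01101(✓)  01111(✓)  10000(✓)  10001(✓)  10010(✓)  10100(✓)  10101(✓)  10110(✓)  10111(✓)  11000(✓)  11100(✓)  11110(✓)
size-2^1 implicants → -0000(✓)  -0010(✓)  -0100(✓)  -0101(✓)  -0110(✓)  0-010(✓)  0-011(✓)  0-101  00-00(✓)  00-10(✓)  000-0(✓)  0001-(✓)  001-0(✓)  0010-(✓)  01-11  0101-(✓)  011-1  1-000(✓)  1-100(✓)  1-110(✓)  10-00(✓)  10-01(✓)  10-10(✓)  100-0(✓)  1000-(✓)  101-0(✓)  101-1(✓)  1010-(✓)  1011-(✓)  11-00(✓)  111-0(✓)
size-2^2 implicants → -0-00(✓)  -0-10(✓)  -00-0(✓)  -01-0(✓)  -010-  0-01-  00--0(✓)  1--00  1-1-0  10--0(✓)  10-0-  101--
size-2^3 implicants → -0--0
Unchecked terms (primes): -0--0, -010-, 0-01-, 0-101, 01-11, 011-1, 1--00, 1-1-0, 10-0-, 101--
Minterm coverage:
  m0 ⊆ -0--0 [E]
  m2 ⊆ -0--0,0-01-
  m4 ⊆ -0--0,-010-
  m5 ⊆ -010-,0-101
  m6 ⊆ -0--0 [E]
  m10 ⊆ 0-01- [E]
  m11 ⊆ 0-01-,01-11
  m13 ⊆ 0-101,011-1
  m15 ⊆ 01-11,011-1
  m16 ⊆ -0--0,1--00,10-0-
  m17 ⊆ 10-0- [E]
  m18 ⊆ -0--0 [E]
  m20 ⊆ -0--0,-010-,1--00,1-1-0,10-0-,101--
  m21 ⊆ -010-,10-0-,101--
  m22 ⊆ -0--0,1-1-0,101--
  m23 ⊆ 101-- [E]
  m24 ⊆ 1--00 [E]
  m28 ⊆ 1--00,1-1-0
  m30 ⊆ 1-1-0 [E]
E = {-0--0, 0-01-, 1--00, 1-1-0, 10-0-, 101--}
Petrick residual → -010-, 011-1
Cover = b'e' + b'cd' + a'c'd + a'bce + ad'e' + ace' + ab'd' + ab'c  |cover|=8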